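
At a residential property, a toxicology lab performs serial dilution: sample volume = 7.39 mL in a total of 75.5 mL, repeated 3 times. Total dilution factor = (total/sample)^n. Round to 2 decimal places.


Dilution factor calculation:
Single dilution = V_total / V_sample = 75.5 / 7.39 ≈ 10.216509
Number of dilutions = 3
Total DF = (75.5 / 7.39)^3 (full precision, rounded at the end) = 1066.37

1066.37


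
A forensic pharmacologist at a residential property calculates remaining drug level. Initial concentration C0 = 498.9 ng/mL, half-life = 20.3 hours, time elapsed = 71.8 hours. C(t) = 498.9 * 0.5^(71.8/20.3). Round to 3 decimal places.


Drug concentration decay:
Number of half-lives = t / t_half = 71.8 / 20.3 = 3.536946
Decay factor = 0.5^3.536946 = 0.08615355
C(t) = 498.9 * 0.08615355 = 42.982 ng/mL

42.982


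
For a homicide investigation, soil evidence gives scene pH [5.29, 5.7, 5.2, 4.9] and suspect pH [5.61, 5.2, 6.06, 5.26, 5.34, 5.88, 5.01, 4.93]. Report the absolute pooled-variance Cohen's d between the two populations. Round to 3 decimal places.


Pooled-variance Cohen's d for soil pH comparison:
Scene mean = 21.09 / 4 = 5.2725
Suspect mean = 43.29 / 8 = 5.41125
Scene sample variance s_s^2 = 0.109025
Suspect sample variance s_c^2 = 0.163612
Pooled variance = ((n_s-1)*s_s^2 + (n_c-1)*s_c^2) / (n_s + n_c - 2) = 0.147236
Pooled SD = sqrt(0.147236) = 0.383713
Mean difference = -0.13875
|d| = |-0.13875| / 0.383713 = 0.362

0.362


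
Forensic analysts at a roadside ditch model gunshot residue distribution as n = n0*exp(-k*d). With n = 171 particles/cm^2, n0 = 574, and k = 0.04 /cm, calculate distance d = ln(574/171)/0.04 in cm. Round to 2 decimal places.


GSR distance calculation:
n0/n = 574 / 171 = 3.356725
ln(n0/n) = 1.210966
d = 1.210966 / 0.04 = 30.27 cm

30.27


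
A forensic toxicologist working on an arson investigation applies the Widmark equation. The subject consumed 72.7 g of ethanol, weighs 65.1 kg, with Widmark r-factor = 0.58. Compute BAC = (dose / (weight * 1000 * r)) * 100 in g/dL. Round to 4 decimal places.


Applying the Widmark formula:
BAC = (dose_g / (body_wt * 1000 * r)) * 100
Denominator = 65.1 * 1000 * 0.58 = 37758
BAC = (72.7 / 37758) * 100
BAC = 0.1925 g/dL

0.1925


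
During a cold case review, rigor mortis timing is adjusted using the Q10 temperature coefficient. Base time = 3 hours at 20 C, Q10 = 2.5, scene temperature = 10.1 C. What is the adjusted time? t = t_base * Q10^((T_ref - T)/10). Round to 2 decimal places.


Rigor mortis time adjustment:
Exponent = (T_ref - T_actual) / 10 = (20 - 10.1) / 10 = 0.99
Q10 factor = 2.5^0.99 = 2.4772
t_adjusted = 3 * 2.4772 = 7.43 hours

7.43


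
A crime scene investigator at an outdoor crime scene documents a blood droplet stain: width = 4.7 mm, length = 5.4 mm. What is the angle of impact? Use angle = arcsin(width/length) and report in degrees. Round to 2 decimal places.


Blood spatter impact angle calculation:
width / length = 4.7 / 5.4 = 0.87037
angle = arcsin(0.87037)
angle = 60.50 degrees

60.50


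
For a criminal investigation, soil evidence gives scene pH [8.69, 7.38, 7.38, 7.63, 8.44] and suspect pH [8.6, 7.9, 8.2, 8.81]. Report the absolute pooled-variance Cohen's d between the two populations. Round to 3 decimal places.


Pooled-variance Cohen's d for soil pH comparison:
Scene mean = 39.52 / 5 = 7.904
Suspect mean = 33.51 / 4 = 8.3775
Scene sample variance s_s^2 = 0.38233
Suspect sample variance s_c^2 = 0.165358
Pooled variance = ((n_s-1)*s_s^2 + (n_c-1)*s_c^2) / (n_s + n_c - 2) = 0.289342
Pooled SD = sqrt(0.289342) = 0.537905
Mean difference = -0.4735
|d| = |-0.4735| / 0.537905 = 0.880

0.880


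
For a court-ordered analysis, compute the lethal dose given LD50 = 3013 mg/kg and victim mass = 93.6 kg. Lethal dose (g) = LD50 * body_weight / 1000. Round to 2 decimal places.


Lethal dose calculation:
Lethal dose = LD50 * body_weight / 1000
= 3013 * 93.6 / 1000
= 282016.8 / 1000
= 282.02 g

282.02


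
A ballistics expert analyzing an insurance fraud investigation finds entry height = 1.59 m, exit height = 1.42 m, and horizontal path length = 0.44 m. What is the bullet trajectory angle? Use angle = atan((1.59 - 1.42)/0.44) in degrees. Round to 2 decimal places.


Bullet trajectory angle:
Height difference = 1.59 - 1.42 = 0.17 m
angle = atan(0.17 / 0.44)
angle = atan(0.386364)
angle = 21.12 degrees

21.12


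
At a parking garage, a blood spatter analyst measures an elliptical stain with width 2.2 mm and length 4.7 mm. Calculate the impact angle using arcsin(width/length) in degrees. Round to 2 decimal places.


Blood spatter impact angle calculation:
width / length = 2.2 / 4.7 = 0.468085
angle = arcsin(0.468085)
angle = 27.91 degrees

27.91


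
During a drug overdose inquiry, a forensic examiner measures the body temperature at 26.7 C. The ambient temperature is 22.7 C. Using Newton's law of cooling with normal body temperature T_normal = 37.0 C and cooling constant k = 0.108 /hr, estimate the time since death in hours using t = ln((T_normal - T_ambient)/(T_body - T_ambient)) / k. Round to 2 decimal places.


Using Newton's law of cooling:
t = ln((T_normal - T_ambient) / (T_body - T_ambient)) / k
T_normal - T_ambient = 14.3
T_body - T_ambient = 4.0
Ratio = 3.575
ln(ratio) = 1.273965
t = 1.273965 / 0.108 = 11.80 hours

11.80


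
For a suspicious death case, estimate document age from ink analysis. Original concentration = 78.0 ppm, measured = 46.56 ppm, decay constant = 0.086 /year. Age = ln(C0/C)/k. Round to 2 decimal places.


Document age estimation:
C0/C = 78.0 / 46.56 = 1.675258
ln(C0/C) = 0.515967
t = 0.515967 / 0.086 = 6.00 years

6.00


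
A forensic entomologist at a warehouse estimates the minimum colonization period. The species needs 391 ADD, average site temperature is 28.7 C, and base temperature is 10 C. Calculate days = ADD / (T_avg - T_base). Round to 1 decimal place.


Insect development time:
Effective temperature = avg_temp - T_base = 28.7 - 10 = 18.7 C
Days = ADD / effective_temp = 391 / 18.7 = 20.9 days

20.9


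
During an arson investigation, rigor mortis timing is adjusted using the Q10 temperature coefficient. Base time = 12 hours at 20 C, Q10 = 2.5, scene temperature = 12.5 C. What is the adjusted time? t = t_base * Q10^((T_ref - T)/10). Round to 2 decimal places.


Rigor mortis time adjustment:
Exponent = (T_ref - T_actual) / 10 = (20 - 12.5) / 10 = 0.75
Q10 factor = 2.5^0.75 = 1.98818
t_adjusted = 12 * 1.98818 = 23.86 hours

23.86


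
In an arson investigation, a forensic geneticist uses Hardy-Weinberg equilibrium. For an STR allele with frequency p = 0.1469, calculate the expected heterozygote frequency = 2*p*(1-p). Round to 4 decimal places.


Hardy-Weinberg heterozygote frequency:
q = 1 - p = 1 - 0.1469 = 0.8531
2pq = 2 * 0.1469 * 0.8531 = 0.2506

0.2506


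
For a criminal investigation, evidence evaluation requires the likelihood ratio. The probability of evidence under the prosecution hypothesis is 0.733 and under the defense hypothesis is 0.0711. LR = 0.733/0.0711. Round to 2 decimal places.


Likelihood ratio calculation:
LR = P(E|Hp) / P(E|Hd)
LR = 0.733 / 0.0711
LR = 10.31

10.31


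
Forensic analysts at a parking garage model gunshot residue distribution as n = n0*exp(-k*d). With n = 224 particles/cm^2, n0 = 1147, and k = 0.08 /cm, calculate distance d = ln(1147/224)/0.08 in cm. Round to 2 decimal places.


GSR distance calculation:
n0/n = 1147 / 224 = 5.120536
ln(n0/n) = 1.633259
d = 1.633259 / 0.08 = 20.42 cm

20.42


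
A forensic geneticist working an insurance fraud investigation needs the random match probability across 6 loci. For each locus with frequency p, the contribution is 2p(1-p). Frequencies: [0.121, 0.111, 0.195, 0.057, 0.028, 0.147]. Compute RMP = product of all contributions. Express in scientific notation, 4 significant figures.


Computing RMP for 6 loci:
Locus 1: 2 * 0.121 * 0.879 = 0.212718
Locus 2: 2 * 0.111 * 0.889 = 0.197358
Locus 3: 2 * 0.195 * 0.805 = 0.31395
Locus 4: 2 * 0.057 * 0.943 = 0.107502
Locus 5: 2 * 0.028 * 0.972 = 0.054432
Locus 6: 2 * 0.147 * 0.853 = 0.250782
RMP = 1.934e-05

1.934e-05


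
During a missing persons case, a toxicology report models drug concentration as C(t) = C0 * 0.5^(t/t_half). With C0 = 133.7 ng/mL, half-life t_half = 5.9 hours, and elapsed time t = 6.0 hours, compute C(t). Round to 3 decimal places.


Drug concentration decay:
Number of half-lives = t / t_half = 6.0 / 5.9 = 1.016949
Decay factor = 0.5^1.016949 = 0.49416029
C(t) = 133.7 * 0.49416029 = 66.069 ng/mL

66.069


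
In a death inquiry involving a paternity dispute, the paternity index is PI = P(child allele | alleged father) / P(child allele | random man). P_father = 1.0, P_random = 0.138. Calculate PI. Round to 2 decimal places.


Paternity Index calculation:
PI = P(allele|father) / P(allele|random)
PI = 1.0 / 0.138
PI = 7.25

7.25


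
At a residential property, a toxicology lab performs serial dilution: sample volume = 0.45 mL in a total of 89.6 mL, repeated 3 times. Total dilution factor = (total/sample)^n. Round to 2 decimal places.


Dilution factor calculation:
Single dilution = V_total / V_sample = 89.6 / 0.45 ≈ 199.111111
Number of dilutions = 3
Total DF = (89.6 / 0.45)^3 (full precision, rounded at the end) = 7893806.71

7893806.71


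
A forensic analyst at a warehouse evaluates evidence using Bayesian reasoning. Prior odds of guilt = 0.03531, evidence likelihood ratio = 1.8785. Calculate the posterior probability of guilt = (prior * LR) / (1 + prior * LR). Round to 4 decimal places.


Bayesian evidence evaluation:
Posterior odds = prior_odds * LR = 0.03531 * 1.8785 = 0.06632984
Posterior probability = posterior_odds / (1 + posterior_odds)
= 0.06632984 / (1 + 0.06632984)
= 0.06632984 / 1.06632984
= 0.0622

0.0622


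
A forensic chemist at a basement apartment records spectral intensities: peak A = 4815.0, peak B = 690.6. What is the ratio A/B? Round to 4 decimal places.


Spectral peak ratio:
Peak A = 4815.0 counts
Peak B = 690.6 counts
Ratio = 4815.0 / 690.6 = 6.9722

6.9722


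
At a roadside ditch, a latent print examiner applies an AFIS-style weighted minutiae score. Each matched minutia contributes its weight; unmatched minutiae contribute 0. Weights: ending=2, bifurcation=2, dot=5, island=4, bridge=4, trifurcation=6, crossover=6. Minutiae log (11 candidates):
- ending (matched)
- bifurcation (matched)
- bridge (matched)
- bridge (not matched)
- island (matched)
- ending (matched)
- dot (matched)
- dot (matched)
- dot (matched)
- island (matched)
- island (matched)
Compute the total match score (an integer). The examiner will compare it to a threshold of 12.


Weighted minutiae match score:
  ending: matched, +2 (running total 2)
  bifurcation: matched, +2 (running total 4)
  bridge: matched, +4 (running total 8)
  bridge: not matched, +0
  island: matched, +4 (running total 12)
  ending: matched, +2 (running total 14)
  dot: matched, +5 (running total 19)
  dot: matched, +5 (running total 24)
  dot: matched, +5 (running total 29)
  island: matched, +4 (running total 33)
  island: matched, +4 (running total 37)
Total score = 37
Threshold = 12; verdict = identification

37


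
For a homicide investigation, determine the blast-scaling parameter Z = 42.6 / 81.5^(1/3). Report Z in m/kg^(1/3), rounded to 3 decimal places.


Scaled distance calculation:
W^(1/3) = 81.5^(1/3) = 4.335633
Z = R / W^(1/3) = 42.6 / 4.335633
Z = 9.826 m/kg^(1/3)

9.826


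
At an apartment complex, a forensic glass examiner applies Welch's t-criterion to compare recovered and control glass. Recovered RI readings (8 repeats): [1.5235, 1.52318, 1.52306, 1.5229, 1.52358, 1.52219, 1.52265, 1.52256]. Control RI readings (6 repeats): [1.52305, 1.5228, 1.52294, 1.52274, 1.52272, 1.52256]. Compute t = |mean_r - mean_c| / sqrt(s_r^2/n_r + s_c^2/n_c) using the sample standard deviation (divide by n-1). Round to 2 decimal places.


Welch's t-criterion for glass RI comparison:
Recovered mean = sum / n_r = 12.18362 / 8 = 1.5229525
Control mean = sum / n_c = 9.13681 / 6 = 1.5228017
Recovered sample variance s_r^2 = 2.2665e-07
Control sample variance s_c^2 = 2.99367e-08
Welch SE (unpooled) = sqrt(s_r^2/n_r + s_c^2/n_c) = sqrt(2.83313e-08 + 4.98944e-09) = sqrt(3.33207e-08) = 0.00018254
|mean_r - mean_c| = 0.000150833
t = 0.000150833 / 0.00018254 = 0.83

0.83


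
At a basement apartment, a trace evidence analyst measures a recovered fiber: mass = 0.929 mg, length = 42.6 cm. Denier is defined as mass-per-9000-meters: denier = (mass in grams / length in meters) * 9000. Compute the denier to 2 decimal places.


Denier calculation:
Mass in grams = 0.929 mg / 1000 = 0.000929 g
Length in meters = 42.6 cm / 100 = 0.426 m
Linear density = mass / length = 0.000929 / 0.426 = 0.00218075 g/m
Denier = (g/m) * 9000 = 0.00218075 * 9000 = 19.63

19.63


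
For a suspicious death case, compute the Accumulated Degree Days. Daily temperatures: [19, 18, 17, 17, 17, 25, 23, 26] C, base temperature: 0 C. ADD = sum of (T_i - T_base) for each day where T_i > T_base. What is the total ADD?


Computing ADD day by day:
Day 1: max(0, 19 - 0) = 19
Day 2: max(0, 18 - 0) = 18
Day 3: max(0, 17 - 0) = 17
Day 4: max(0, 17 - 0) = 17
Day 5: max(0, 17 - 0) = 17
Day 6: max(0, 25 - 0) = 25
Day 7: max(0, 23 - 0) = 23
Day 8: max(0, 26 - 0) = 26
Total ADD = 162

162


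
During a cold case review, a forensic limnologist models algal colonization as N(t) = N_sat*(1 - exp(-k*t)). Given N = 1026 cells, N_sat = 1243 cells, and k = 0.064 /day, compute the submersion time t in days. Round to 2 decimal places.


PMSI from diatom colonization curve:
N / N_sat = 1026 / 1243 = 0.825422
1 - N/N_sat = 0.174578
ln(1 - N/N_sat) = -1.745384
t = -ln(1 - N/N_sat) / k = -(-1.745384) / 0.064 = 27.27 days

27.27


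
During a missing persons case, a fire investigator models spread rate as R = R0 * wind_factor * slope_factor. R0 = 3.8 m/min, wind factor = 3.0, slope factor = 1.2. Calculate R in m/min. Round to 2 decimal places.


Fire spread rate calculation:
R = R0 * wind_factor * slope_factor
= 3.8 * 3.0 * 1.2
= 11.4 * 1.2
= 13.68 m/min

13.68


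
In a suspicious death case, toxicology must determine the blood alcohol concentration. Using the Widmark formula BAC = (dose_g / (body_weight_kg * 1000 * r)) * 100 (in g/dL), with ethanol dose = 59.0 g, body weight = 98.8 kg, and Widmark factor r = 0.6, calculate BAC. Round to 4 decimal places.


Applying the Widmark formula:
BAC = (dose_g / (body_wt * 1000 * r)) * 100
Denominator = 98.8 * 1000 * 0.6 = 59280
BAC = (59.0 / 59280) * 100
BAC = 0.0995 g/dL

0.0995


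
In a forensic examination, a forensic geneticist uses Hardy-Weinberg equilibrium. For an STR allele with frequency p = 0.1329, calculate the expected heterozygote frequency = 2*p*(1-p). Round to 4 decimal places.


Hardy-Weinberg heterozygote frequency:
q = 1 - p = 1 - 0.1329 = 0.8671
2pq = 2 * 0.1329 * 0.8671 = 0.2305

0.2305


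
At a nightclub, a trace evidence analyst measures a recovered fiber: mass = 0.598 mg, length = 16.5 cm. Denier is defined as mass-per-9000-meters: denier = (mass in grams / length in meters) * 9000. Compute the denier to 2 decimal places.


Denier calculation:
Mass in grams = 0.598 mg / 1000 = 0.000598 g
Length in meters = 16.5 cm / 100 = 0.165 m
Linear density = mass / length = 0.000598 / 0.165 = 0.00362424 g/m
Denier = (g/m) * 9000 = 0.00362424 * 9000 = 32.62

32.62


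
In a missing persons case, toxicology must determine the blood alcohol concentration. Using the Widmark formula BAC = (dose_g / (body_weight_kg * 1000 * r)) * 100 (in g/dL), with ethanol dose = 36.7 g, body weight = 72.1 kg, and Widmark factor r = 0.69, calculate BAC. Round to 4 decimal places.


Applying the Widmark formula:
BAC = (dose_g / (body_wt * 1000 * r)) * 100
Denominator = 72.1 * 1000 * 0.69 = 49749
BAC = (36.7 / 49749) * 100
BAC = 0.0738 g/dL

0.0738


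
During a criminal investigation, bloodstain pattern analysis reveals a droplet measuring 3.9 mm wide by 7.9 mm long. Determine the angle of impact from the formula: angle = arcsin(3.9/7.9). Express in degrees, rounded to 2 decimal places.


Blood spatter impact angle calculation:
width / length = 3.9 / 7.9 = 0.493671
angle = arcsin(0.493671)
angle = 29.58 degrees

29.58


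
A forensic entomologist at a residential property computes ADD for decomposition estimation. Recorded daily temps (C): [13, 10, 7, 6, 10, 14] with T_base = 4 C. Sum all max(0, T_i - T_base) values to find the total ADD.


Computing ADD day by day:
Day 1: max(0, 13 - 4) = 9
Day 2: max(0, 10 - 4) = 6
Day 3: max(0, 7 - 4) = 3
Day 4: max(0, 6 - 4) = 2
Day 5: max(0, 10 - 4) = 6
Day 6: max(0, 14 - 4) = 10
Total ADD = 36

36


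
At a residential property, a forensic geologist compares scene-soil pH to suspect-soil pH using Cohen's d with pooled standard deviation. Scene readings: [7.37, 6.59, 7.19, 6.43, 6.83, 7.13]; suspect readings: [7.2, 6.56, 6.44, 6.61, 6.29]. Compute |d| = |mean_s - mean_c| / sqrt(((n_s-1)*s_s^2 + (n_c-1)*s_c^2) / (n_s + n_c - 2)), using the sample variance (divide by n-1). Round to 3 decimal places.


Pooled-variance Cohen's d for soil pH comparison:
Scene mean = 41.54 / 6 = 6.923333
Suspect mean = 33.1 / 5 = 6.62
Scene sample variance s_s^2 = 0.135307
Suspect sample variance s_c^2 = 0.12035
Pooled variance = ((n_s-1)*s_s^2 + (n_c-1)*s_c^2) / (n_s + n_c - 2) = 0.128659
Pooled SD = sqrt(0.128659) = 0.358691
Mean difference = 0.303333
|d| = |0.303333| / 0.358691 = 0.846

0.846


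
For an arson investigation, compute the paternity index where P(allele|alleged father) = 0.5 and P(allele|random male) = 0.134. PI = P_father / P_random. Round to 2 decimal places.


Paternity Index calculation:
PI = P(allele|father) / P(allele|random)
PI = 0.5 / 0.134
PI = 3.73

3.73


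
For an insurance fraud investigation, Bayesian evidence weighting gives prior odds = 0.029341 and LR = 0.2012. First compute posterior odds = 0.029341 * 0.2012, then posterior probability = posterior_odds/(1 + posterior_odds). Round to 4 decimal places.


Bayesian evidence evaluation:
Posterior odds = prior_odds * LR = 0.029341 * 0.2012 = 0.005903409
Posterior probability = posterior_odds / (1 + posterior_odds)
= 0.005903409 / (1 + 0.005903409)
= 0.005903409 / 1.005903409
= 0.0059

0.0059


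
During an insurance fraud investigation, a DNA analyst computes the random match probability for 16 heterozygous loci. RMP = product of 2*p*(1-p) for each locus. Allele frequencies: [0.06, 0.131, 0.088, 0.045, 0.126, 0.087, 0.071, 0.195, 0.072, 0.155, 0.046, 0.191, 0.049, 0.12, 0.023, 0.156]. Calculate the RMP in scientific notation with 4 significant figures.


Computing RMP for 16 loci:
Locus 1: 2 * 0.06 * 0.94 = 0.1128
Locus 2: 2 * 0.131 * 0.869 = 0.227678
Locus 3: 2 * 0.088 * 0.912 = 0.160512
Locus 4: 2 * 0.045 * 0.955 = 0.08595
Locus 5: 2 * 0.126 * 0.874 = 0.220248
Locus 6: 2 * 0.087 * 0.913 = 0.158862
Locus 7: 2 * 0.071 * 0.929 = 0.131918
Locus 8: 2 * 0.195 * 0.805 = 0.31395
Locus 9: 2 * 0.072 * 0.928 = 0.133632
Locus 10: 2 * 0.155 * 0.845 = 0.26195
Locus 11: 2 * 0.046 * 0.954 = 0.087768
Locus 12: 2 * 0.191 * 0.809 = 0.309038
Locus 13: 2 * 0.049 * 0.951 = 0.093198
Locus 14: 2 * 0.12 * 0.88 = 0.2112
Locus 15: 2 * 0.023 * 0.977 = 0.044942
Locus 16: 2 * 0.156 * 0.844 = 0.263328
RMP = 1.136e-13

1.136e-13


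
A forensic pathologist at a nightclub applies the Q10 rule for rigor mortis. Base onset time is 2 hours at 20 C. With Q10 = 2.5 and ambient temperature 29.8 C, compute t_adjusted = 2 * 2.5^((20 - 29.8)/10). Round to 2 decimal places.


Rigor mortis time adjustment:
Exponent = (T_ref - T_actual) / 10 = (20 - 29.8) / 10 = -0.98
Q10 factor = 2.5^-0.98 = 0.4074
t_adjusted = 2 * 0.4074 = 0.81 hours

0.81


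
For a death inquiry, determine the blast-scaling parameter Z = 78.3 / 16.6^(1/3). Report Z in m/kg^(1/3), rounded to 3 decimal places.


Scaled distance calculation:
W^(1/3) = 16.6^(1/3) = 2.550954
Z = R / W^(1/3) = 78.3 / 2.550954
Z = 30.694 m/kg^(1/3)

30.694


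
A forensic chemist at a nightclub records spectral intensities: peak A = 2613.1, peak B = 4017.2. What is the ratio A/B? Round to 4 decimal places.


Spectral peak ratio:
Peak A = 2613.1 counts
Peak B = 4017.2 counts
Ratio = 2613.1 / 4017.2 = 0.6505

0.6505


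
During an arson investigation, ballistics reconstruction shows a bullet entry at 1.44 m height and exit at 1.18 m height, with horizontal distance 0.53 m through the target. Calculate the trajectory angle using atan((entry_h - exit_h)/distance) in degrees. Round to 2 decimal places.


Bullet trajectory angle:
Height difference = 1.44 - 1.18 = 0.26 m
angle = atan(0.26 / 0.53)
angle = atan(0.490566)
angle = 26.13 degrees

26.13


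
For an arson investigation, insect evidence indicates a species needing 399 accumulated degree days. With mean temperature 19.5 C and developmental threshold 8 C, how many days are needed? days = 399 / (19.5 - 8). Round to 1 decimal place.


Insect development time:
Effective temperature = avg_temp - T_base = 19.5 - 8 = 11.5 C
Days = ADD / effective_temp = 399 / 11.5 = 34.7 days

34.7


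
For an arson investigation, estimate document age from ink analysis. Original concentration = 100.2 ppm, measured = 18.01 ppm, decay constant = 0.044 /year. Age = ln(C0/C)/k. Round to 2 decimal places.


Document age estimation:
C0/C = 100.2 / 18.01 = 5.563576
ln(C0/C) = 1.716241
t = 1.716241 / 0.044 = 39.01 years

39.01


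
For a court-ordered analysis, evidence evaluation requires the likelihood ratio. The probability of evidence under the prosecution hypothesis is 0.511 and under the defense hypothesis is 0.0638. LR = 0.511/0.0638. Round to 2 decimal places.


Likelihood ratio calculation:
LR = P(E|Hp) / P(E|Hd)
LR = 0.511 / 0.0638
LR = 8.01

8.01


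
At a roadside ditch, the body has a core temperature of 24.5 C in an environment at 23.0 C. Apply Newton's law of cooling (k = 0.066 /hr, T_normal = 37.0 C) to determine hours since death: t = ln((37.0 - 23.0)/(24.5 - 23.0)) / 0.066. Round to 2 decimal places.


Using Newton's law of cooling:
t = ln((T_normal - T_ambient) / (T_body - T_ambient)) / k
T_normal - T_ambient = 14.0
T_body - T_ambient = 1.5
Ratio = 9.333333
ln(ratio) = 2.233592
t = 2.233592 / 0.066 = 33.84 hours

33.84


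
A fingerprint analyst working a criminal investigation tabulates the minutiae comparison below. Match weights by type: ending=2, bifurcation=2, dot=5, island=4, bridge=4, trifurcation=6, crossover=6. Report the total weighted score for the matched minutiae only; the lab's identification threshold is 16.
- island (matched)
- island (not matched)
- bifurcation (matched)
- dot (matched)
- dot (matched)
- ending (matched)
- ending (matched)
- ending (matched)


Weighted minutiae match score:
  island: matched, +4 (running total 4)
  island: not matched, +0
  bifurcation: matched, +2 (running total 6)
  dot: matched, +5 (running total 11)
  dot: matched, +5 (running total 16)
  ending: matched, +2 (running total 18)
  ending: matched, +2 (running total 20)
  ending: matched, +2 (running total 22)
Total score = 22
Threshold = 16; verdict = identification

22


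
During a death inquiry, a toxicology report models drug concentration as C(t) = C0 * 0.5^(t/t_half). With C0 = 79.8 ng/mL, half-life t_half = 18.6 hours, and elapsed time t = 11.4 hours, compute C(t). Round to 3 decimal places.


Drug concentration decay:
Number of half-lives = t / t_half = 11.4 / 18.6 = 0.612903
Decay factor = 0.5^0.612903 = 0.65387964
C(t) = 79.8 * 0.65387964 = 52.180 ng/mL

52.180


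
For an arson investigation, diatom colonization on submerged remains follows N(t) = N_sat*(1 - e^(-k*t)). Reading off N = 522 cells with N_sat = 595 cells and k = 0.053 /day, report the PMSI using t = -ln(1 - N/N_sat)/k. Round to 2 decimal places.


PMSI from diatom colonization curve:
N / N_sat = 522 / 595 = 0.877311
1 - N/N_sat = 0.122689
ln(1 - N/N_sat) = -2.098103
t = -ln(1 - N/N_sat) / k = -(-2.098103) / 0.053 = 39.59 days

39.59


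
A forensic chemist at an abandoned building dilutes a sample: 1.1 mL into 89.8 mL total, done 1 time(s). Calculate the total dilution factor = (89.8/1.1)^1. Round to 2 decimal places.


Dilution factor calculation:
Single dilution = V_total / V_sample = 89.8 / 1.1 ≈ 81.636364
Number of dilutions = 1
Total DF = (89.8 / 1.1)^1 (full precision, rounded at the end) = 81.64

81.64


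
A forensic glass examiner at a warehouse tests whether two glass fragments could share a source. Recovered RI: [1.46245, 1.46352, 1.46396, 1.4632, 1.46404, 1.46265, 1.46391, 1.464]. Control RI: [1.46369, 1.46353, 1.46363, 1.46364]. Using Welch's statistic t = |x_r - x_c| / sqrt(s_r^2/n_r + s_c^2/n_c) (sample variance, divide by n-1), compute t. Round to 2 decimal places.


Welch's t-criterion for glass RI comparison:
Recovered mean = sum / n_r = 11.70773 / 8 = 1.4634662
Control mean = sum / n_c = 5.85449 / 4 = 1.4636225
Recovered sample variance s_r^2 = 4.03941e-07
Control sample variance s_c^2 = 4.49167e-09
Welch SE (unpooled) = sqrt(s_r^2/n_r + s_c^2/n_c) = sqrt(5.04926e-08 + 1.12292e-09) = sqrt(5.16155e-08) = 0.00022719
|mean_r - mean_c| = 0.00015625
t = 0.00015625 / 0.00022719 = 0.69

0.69


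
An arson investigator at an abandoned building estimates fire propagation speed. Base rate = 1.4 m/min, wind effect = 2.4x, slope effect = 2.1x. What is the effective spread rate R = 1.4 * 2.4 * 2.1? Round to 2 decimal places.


Fire spread rate calculation:
R = R0 * wind_factor * slope_factor
= 1.4 * 2.4 * 2.1
= 3.36 * 2.1
= 7.06 m/min

7.06


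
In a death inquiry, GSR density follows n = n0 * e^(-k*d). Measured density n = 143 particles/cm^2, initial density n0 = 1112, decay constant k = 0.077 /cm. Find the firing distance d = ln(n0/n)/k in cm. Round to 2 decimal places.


GSR distance calculation:
n0/n = 1112 / 143 = 7.776224
ln(n0/n) = 2.051071
d = 2.051071 / 0.077 = 26.64 cm

26.64


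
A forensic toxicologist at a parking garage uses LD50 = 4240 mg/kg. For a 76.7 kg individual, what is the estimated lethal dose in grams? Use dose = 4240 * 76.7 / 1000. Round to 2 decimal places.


Lethal dose calculation:
Lethal dose = LD50 * body_weight / 1000
= 4240 * 76.7 / 1000
= 325208 / 1000
= 325.21 g

325.21


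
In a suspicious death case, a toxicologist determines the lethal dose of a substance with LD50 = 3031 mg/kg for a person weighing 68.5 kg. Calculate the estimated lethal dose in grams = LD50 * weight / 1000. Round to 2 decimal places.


Lethal dose calculation:
Lethal dose = LD50 * body_weight / 1000
= 3031 * 68.5 / 1000
= 207623.5 / 1000
= 207.62 g

207.62


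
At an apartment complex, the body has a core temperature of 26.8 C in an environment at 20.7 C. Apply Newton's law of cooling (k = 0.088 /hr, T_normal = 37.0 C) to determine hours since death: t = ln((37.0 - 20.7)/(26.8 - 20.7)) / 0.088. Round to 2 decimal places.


Using Newton's law of cooling:
t = ln((T_normal - T_ambient) / (T_body - T_ambient)) / k
T_normal - T_ambient = 16.3
T_body - T_ambient = 6.1
Ratio = 2.672131
ln(ratio) = 0.982876
t = 0.982876 / 0.088 = 11.17 hours

11.17


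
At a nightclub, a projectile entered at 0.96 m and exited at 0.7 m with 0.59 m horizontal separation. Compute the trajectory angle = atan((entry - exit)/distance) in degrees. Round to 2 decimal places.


Bullet trajectory angle:
Height difference = 0.96 - 0.7 = 0.26 m
angle = atan(0.26 / 0.59)
angle = atan(0.440678)
angle = 23.78 degrees

23.78


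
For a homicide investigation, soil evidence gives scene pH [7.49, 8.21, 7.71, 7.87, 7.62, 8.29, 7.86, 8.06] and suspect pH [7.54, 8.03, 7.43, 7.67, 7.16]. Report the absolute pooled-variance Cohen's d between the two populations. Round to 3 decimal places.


Pooled-variance Cohen's d for soil pH comparison:
Scene mean = 63.11 / 8 = 7.88875
Suspect mean = 37.83 / 5 = 7.566
Scene sample variance s_s^2 = 0.079698
Suspect sample variance s_c^2 = 0.10253
Pooled variance = ((n_s-1)*s_s^2 + (n_c-1)*s_c^2) / (n_s + n_c - 2) = 0.088001
Pooled SD = sqrt(0.088001) = 0.29665
Mean difference = 0.32275
|d| = |0.32275| / 0.29665 = 1.088

1.088


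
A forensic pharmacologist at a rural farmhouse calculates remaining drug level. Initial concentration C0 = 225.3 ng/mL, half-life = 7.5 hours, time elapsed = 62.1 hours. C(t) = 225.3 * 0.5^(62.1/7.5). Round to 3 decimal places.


Drug concentration decay:
Number of half-lives = t / t_half = 62.1 / 7.5 = 8.28
Decay factor = 0.5^8.28 = 0.00321715
C(t) = 225.3 * 0.00321715 = 0.725 ng/mL

0.725


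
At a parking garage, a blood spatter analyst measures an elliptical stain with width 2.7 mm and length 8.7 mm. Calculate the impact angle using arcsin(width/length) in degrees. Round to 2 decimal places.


Blood spatter impact angle calculation:
width / length = 2.7 / 8.7 = 0.310345
angle = arcsin(0.310345)
angle = 18.08 degrees

18.08


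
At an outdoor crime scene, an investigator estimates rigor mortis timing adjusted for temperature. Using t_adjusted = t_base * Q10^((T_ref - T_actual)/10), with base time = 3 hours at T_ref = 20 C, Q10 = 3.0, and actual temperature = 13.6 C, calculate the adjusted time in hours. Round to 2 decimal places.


Rigor mortis time adjustment:
Exponent = (T_ref - T_actual) / 10 = (20 - 13.6) / 10 = 0.64
Q10 factor = 3.0^0.64 = 2.02003
t_adjusted = 3 * 2.02003 = 6.06 hours

6.06


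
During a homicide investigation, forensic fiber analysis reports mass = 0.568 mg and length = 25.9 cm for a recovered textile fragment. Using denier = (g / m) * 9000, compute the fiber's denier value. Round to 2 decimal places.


Denier calculation:
Mass in grams = 0.568 mg / 1000 = 0.000568 g
Length in meters = 25.9 cm / 100 = 0.259 m
Linear density = mass / length = 0.000568 / 0.259 = 0.00219305 g/m
Denier = (g/m) * 9000 = 0.00219305 * 9000 = 19.74

19.74


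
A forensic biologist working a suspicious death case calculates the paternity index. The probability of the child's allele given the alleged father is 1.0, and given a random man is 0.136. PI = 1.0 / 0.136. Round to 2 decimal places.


Paternity Index calculation:
PI = P(allele|father) / P(allele|random)
PI = 1.0 / 0.136
PI = 7.35

7.35


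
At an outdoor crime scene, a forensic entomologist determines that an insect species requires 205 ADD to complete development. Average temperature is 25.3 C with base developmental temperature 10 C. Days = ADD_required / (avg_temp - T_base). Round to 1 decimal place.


Insect development time:
Effective temperature = avg_temp - T_base = 25.3 - 10 = 15.3 C
Days = ADD / effective_temp = 205 / 15.3 = 13.4 days

13.4


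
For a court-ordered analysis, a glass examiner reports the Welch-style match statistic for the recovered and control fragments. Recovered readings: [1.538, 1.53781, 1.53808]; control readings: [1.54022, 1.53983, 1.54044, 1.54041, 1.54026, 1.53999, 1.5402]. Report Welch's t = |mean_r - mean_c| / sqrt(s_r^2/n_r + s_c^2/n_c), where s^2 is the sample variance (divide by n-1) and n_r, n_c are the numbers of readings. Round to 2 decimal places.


Welch's t-criterion for glass RI comparison:
Recovered mean = sum / n_r = 4.61389 / 3 = 1.5379633
Control mean = sum / n_c = 10.78135 / 7 = 1.5401929
Recovered sample variance s_r^2 = 1.92333e-08
Control sample variance s_c^2 = 4.77238e-08
Welch SE (unpooled) = sqrt(s_r^2/n_r + s_c^2/n_c) = sqrt(6.41111e-09 + 6.81769e-09) = sqrt(1.32288e-08) = 0.000115017
|mean_r - mean_c| = 0.00222952
t = 0.00222952 / 0.000115017 = 19.38

19.38


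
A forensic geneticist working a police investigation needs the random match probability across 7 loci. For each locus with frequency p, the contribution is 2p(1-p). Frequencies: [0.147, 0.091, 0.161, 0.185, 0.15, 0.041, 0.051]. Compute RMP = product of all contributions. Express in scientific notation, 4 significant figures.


Computing RMP for 7 loci:
Locus 1: 2 * 0.147 * 0.853 = 0.250782
Locus 2: 2 * 0.091 * 0.909 = 0.165438
Locus 3: 2 * 0.161 * 0.839 = 0.270158
Locus 4: 2 * 0.185 * 0.815 = 0.30155
Locus 5: 2 * 0.15 * 0.85 = 0.255
Locus 6: 2 * 0.041 * 0.959 = 0.078638
Locus 7: 2 * 0.051 * 0.949 = 0.096798
RMP = 6.561e-06

6.561e-06


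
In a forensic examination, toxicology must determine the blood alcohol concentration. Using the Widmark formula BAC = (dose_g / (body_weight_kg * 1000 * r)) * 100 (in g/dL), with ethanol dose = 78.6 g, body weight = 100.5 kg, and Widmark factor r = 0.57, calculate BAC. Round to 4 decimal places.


Applying the Widmark formula:
BAC = (dose_g / (body_wt * 1000 * r)) * 100
Denominator = 100.5 * 1000 * 0.57 = 57285
BAC = (78.6 / 57285) * 100
BAC = 0.1372 g/dL

0.1372


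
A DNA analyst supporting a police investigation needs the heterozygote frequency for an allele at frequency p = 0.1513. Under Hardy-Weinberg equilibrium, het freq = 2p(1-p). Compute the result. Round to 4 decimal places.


Hardy-Weinberg heterozygote frequency:
q = 1 - p = 1 - 0.1513 = 0.8487
2pq = 2 * 0.1513 * 0.8487 = 0.2568

0.2568


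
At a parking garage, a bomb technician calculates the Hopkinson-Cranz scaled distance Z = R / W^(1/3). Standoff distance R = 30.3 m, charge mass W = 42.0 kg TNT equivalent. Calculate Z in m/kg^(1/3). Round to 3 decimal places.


Scaled distance calculation:
W^(1/3) = 42.0^(1/3) = 3.476027
Z = R / W^(1/3) = 30.3 / 3.476027
Z = 8.717 m/kg^(1/3)

8.717


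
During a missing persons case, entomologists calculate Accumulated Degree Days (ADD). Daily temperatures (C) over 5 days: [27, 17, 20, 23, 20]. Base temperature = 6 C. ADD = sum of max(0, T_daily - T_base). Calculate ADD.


Computing ADD day by day:
Day 1: max(0, 27 - 6) = 21
Day 2: max(0, 17 - 6) = 11
Day 3: max(0, 20 - 6) = 14
Day 4: max(0, 23 - 6) = 17
Day 5: max(0, 20 - 6) = 14
Total ADD = 77

77


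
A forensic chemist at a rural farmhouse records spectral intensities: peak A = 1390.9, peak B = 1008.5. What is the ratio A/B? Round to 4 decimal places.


Spectral peak ratio:
Peak A = 1390.9 counts
Peak B = 1008.5 counts
Ratio = 1390.9 / 1008.5 = 1.3792

1.3792


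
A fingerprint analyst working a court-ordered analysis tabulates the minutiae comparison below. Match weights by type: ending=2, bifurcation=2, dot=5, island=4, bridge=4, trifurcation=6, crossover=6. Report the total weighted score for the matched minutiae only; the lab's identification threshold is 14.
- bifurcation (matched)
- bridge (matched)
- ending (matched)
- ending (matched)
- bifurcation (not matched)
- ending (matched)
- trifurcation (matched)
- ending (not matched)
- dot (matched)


Weighted minutiae match score:
  bifurcation: matched, +2 (running total 2)
  bridge: matched, +4 (running total 6)
  ending: matched, +2 (running total 8)
  ending: matched, +2 (running total 10)
  bifurcation: not matched, +0
  ending: matched, +2 (running total 12)
  trifurcation: matched, +6 (running total 18)
  ending: not matched, +0
  dot: matched, +5 (running total 23)
Total score = 23
Threshold = 14; verdict = identification

23


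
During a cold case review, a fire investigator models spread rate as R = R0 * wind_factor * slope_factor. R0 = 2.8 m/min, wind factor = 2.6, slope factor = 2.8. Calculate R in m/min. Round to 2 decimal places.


Fire spread rate calculation:
R = R0 * wind_factor * slope_factor
= 2.8 * 2.6 * 2.8
= 7.28 * 2.8
= 20.38 m/min

20.38


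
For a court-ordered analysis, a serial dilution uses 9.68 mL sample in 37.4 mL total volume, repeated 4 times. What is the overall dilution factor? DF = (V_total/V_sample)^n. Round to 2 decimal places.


Dilution factor calculation:
Single dilution = V_total / V_sample = 37.4 / 9.68 ≈ 3.863636
Number of dilutions = 4
Total DF = (37.4 / 9.68)^4 (full precision, rounded at the end) = 222.84

222.84


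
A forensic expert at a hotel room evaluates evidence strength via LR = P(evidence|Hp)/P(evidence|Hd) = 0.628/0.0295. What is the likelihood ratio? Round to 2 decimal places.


Likelihood ratio calculation:
LR = P(E|Hp) / P(E|Hd)
LR = 0.628 / 0.0295
LR = 21.29

21.29


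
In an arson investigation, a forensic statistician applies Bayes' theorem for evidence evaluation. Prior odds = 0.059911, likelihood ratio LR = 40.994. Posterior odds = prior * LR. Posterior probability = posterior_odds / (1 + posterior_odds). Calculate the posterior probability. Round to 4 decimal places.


Bayesian evidence evaluation:
Posterior odds = prior_odds * LR = 0.059911 * 40.994 = 2.455992
Posterior probability = posterior_odds / (1 + posterior_odds)
= 2.455992 / (1 + 2.455992)
= 2.455992 / 3.455992
= 0.7106

0.7106


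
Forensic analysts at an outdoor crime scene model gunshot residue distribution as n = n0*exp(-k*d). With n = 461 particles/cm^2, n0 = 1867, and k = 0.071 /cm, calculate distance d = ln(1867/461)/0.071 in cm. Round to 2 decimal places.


GSR distance calculation:
n0/n = 1867 / 461 = 4.049892
ln(n0/n) = 1.39869
d = 1.39869 / 0.071 = 19.70 cm

19.70


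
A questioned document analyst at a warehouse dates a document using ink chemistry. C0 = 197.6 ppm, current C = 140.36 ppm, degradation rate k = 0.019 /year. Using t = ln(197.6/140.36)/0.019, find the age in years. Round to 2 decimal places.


Document age estimation:
C0/C = 197.6 / 140.36 = 1.407808
ln(C0/C) = 0.342034
t = 0.342034 / 0.019 = 18.00 years

18.00


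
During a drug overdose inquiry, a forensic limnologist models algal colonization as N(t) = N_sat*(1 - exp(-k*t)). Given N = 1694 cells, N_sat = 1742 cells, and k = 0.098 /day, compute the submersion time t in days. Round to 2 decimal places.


PMSI from diatom colonization curve:
N / N_sat = 1694 / 1742 = 0.972445
1 - N/N_sat = 0.027555
ln(1 - N/N_sat) = -3.591571
t = -ln(1 - N/N_sat) / k = -(-3.591571) / 0.098 = 36.65 days

36.65


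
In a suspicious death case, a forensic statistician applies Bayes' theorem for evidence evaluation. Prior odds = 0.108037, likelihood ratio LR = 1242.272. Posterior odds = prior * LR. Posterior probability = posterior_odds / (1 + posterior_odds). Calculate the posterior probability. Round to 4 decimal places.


Bayesian evidence evaluation:
Posterior odds = prior_odds * LR = 0.108037 * 1242.272 = 134.2113
Posterior probability = posterior_odds / (1 + posterior_odds)
= 134.2113 / (1 + 134.2113)
= 134.2113 / 135.2113
= 0.9926

0.9926


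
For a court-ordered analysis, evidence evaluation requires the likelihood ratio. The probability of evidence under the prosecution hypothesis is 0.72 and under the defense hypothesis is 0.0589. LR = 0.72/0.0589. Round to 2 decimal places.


Likelihood ratio calculation:
LR = P(E|Hp) / P(E|Hd)
LR = 0.72 / 0.0589
LR = 12.22

12.22


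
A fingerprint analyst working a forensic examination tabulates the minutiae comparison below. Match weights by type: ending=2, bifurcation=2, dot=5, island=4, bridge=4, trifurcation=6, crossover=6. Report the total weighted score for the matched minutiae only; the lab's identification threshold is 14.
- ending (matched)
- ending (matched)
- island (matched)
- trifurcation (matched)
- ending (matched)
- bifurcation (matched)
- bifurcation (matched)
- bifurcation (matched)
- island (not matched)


Weighted minutiae match score:
  ending: matched, +2 (running total 2)
  ending: matched, +2 (running total 4)
  island: matched, +4 (running total 8)
  trifurcation: matched, +6 (running total 14)
  ending: matched, +2 (running total 16)
  bifurcation: matched, +2 (running total 18)
  bifurcation: matched, +2 (running total 20)
  bifurcation: matched, +2 (running total 22)
  island: not matched, +0
Total score = 22
Threshold = 14; verdict = identification

22


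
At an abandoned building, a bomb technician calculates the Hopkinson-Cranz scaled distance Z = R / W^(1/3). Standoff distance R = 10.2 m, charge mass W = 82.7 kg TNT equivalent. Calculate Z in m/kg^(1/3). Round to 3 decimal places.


Scaled distance calculation:
W^(1/3) = 82.7^(1/3) = 4.356809
Z = R / W^(1/3) = 10.2 / 4.356809
Z = 2.341 m/kg^(1/3)

2.341


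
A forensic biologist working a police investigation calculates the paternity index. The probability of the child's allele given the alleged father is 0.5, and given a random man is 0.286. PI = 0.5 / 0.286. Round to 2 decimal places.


Paternity Index calculation:
PI = P(allele|father) / P(allele|random)
PI = 0.5 / 0.286
PI = 1.75

1.75
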